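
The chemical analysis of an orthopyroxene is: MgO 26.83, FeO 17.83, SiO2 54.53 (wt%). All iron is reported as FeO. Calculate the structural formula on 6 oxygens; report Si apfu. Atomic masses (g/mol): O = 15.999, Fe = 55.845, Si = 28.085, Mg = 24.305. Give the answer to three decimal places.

1.995 Si apfu

26.83 wt% MgO ÷ 40.304 g/mol = 0.66569 mol, giving 0.66569 Mg and 0.66569 O.
17.83 wt% FeO ÷ 71.844 g/mol = 0.24818 mol, giving 0.24818 Fe and 0.24818 O.
54.53 wt% SiO2 ÷ 60.083 g/mol = 0.90758 mol, giving 0.90758 Si and 1.81516 O.
Oxygen sums to 2.72903; scaling by 6/2.72903 = 2.19858 puts the formula on 6 O.
Si: 0.90758 × 2.19858 = 1.995 atoms per formula unit.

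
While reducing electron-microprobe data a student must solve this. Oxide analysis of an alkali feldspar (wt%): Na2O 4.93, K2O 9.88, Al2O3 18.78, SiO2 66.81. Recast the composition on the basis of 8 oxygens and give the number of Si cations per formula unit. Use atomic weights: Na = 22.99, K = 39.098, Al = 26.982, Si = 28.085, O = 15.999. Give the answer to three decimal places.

Na2O (M=61.979): mol = 0.07954; Na = 0.15908, O = 0.07954.
K2O (M=94.195): mol = 0.10489; K = 0.20978, O = 0.10489.
Al2O3 (M=101.961): mol = 0.18419; Al = 0.36838, O = 0.55257.
SiO2 (M=60.083): mol = 1.11196; Si = 1.11196, O = 2.22392.
ΣO = 2.96092; factor = 8/ΣO = 2.70186.
Si apfu = 1.11196 × 2.70186 = 3.004.

3.004 Si apfu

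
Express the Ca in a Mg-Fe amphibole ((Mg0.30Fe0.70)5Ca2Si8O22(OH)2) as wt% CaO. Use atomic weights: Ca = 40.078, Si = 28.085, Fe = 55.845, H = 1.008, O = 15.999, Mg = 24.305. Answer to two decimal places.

12.15 wt%

Formula mass = 922.743 g/mol.
2 Ca → 2.0000 mol CaO per formula unit; M(CaO) = 56.077, so CaO mass = 112.154 g.
112.154/922.743 × 100 = 12.15 wt%.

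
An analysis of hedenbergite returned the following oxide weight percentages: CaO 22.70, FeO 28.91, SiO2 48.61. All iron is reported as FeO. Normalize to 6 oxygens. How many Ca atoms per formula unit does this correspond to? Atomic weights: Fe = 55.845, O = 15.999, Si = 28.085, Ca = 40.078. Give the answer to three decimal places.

CaO: 22.70/56.077 = 0.40480 mol → 0.40480 mol Ca, 0.40480 mol O.
FeO: 28.91/71.844 = 0.40240 mol → 0.40240 mol Fe, 0.40240 mol O.
SiO2: 48.61/60.083 = 0.80905 mol → 0.80905 mol Si, 1.61810 mol O.
Total oxygen = 2.42530 mol. Normalization factor = 6/2.42530 = 2.47392.
Ca per 6 O = 0.40480 × 2.47392 = 1.001.

1.001 Ca apfu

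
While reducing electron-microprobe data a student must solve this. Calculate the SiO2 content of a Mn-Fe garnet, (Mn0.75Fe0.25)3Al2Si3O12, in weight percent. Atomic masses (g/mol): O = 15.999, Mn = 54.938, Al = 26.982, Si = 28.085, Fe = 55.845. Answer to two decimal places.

36.36 wt%

Formula mass = 495.701 g/mol.
3 Si → 3.0000 mol SiO2 per formula unit; M(SiO2) = 60.083, so SiO2 mass = 180.249 g.
180.249/495.701 × 100 = 36.36 wt%.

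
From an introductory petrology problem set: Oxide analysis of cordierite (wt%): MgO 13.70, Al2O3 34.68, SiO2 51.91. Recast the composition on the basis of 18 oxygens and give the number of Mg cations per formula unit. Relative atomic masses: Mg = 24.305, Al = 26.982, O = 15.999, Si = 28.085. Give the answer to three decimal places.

MgO: 13.70/40.304 = 0.33992 mol → 0.33992 mol Mg, 0.33992 mol O.
Al2O3: 34.68/101.961 = 0.34013 mol → 0.68026 mol Al, 1.02039 mol O.
SiO2: 51.91/60.083 = 0.86397 mol → 0.86397 mol Si, 1.72794 mol O.
Total oxygen = 3.08825 mol. Normalization factor = 18/3.08825 = 5.82854.
Mg per 18 O = 0.33992 × 5.82854 = 1.981.

1.981 Mg apfu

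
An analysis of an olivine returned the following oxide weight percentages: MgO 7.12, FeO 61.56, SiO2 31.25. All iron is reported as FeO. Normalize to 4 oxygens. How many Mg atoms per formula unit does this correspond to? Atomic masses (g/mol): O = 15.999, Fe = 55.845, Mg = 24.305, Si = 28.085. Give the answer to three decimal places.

MgO: 7.12/40.304 = 0.17666 mol → 0.17666 mol Mg, 0.17666 mol O.
FeO: 61.56/71.844 = 0.85686 mol → 0.85686 mol Fe, 0.85686 mol O.
SiO2: 31.25/60.083 = 0.52011 mol → 0.52011 mol Si, 1.04022 mol O.
Total oxygen = 2.07374 mol. Normalization factor = 4/2.07374 = 1.92888.
Mg per 4 O = 0.17666 × 1.92888 = 0.341.

0.341 Mg apfu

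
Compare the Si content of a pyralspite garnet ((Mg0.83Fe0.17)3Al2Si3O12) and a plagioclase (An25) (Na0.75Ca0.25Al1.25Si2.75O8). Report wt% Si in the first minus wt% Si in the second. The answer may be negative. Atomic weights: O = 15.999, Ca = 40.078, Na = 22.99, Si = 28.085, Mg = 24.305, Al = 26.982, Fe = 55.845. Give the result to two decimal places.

-8.91 percentage points

M((Mg0.83Fe0.17)3Al2Si3O12) = 419.207 g/mol, so wt% Si = 84.255/419.207 × 100 = 20.10%.
M(Na0.75Ca0.25Al1.25Si2.75O8) = 266.215 g/mol, so wt% Si = 77.234/266.215 × 100 = 29.01%.
20.10 − 29.01 = -8.91 pp.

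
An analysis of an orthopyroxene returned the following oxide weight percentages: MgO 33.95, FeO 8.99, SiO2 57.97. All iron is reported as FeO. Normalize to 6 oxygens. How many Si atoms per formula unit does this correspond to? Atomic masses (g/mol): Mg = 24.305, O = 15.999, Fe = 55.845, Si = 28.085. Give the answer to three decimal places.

MgO: 33.95/40.304 = 0.84235 mol → 0.84235 mol Mg, 0.84235 mol O.
FeO: 8.99/71.844 = 0.12513 mol → 0.12513 mol Fe, 0.12513 mol O.
SiO2: 57.97/60.083 = 0.96483 mol → 0.96483 mol Si, 1.92966 mol O.
Total oxygen = 2.89714 mol. Normalization factor = 6/2.89714 = 2.07101.
Si per 6 O = 0.96483 × 2.07101 = 1.998.

1.998 Si apfu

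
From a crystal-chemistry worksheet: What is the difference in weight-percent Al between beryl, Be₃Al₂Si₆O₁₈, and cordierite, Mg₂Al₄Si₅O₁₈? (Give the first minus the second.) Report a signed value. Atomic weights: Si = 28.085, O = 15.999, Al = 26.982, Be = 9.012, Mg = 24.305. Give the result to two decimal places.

First mineral: 53.964 g Al in 537.492 g formula = 10.04 wt% Al.
Second mineral: 107.928 g Al in 584.945 g formula = 18.45 wt% Al.
10.04% − 18.45% gives a difference of -8.41 percentage points.

-8.41 percentage points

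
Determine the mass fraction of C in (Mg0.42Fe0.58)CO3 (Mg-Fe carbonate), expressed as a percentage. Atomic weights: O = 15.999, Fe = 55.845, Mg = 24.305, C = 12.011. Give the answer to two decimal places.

Formula mass = 0.42*24.305 + 0.58*55.845 + 1*12.011 + 3*15.999 = 102.606 g/mol, of which 12.011 g is C.
So C makes up 12.011/102.606 = 0.1171 of the mass, i.e. 11.71%.

11.71 weight percent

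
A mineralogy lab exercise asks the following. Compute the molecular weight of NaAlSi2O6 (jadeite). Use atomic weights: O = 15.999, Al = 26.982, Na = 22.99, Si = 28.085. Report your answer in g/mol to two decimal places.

The formula mass is the sum 1×22.99 + 1×26.982 + 2×28.085 + 6×15.999.

202.14 g/mol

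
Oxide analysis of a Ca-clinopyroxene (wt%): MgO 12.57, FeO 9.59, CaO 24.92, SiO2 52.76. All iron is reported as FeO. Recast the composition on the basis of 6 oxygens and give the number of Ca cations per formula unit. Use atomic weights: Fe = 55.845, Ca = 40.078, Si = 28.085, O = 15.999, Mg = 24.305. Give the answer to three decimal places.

12.57 wt% MgO ÷ 40.304 g/mol = 0.31188 mol, giving 0.31188 Mg and 0.31188 O.
9.59 wt% FeO ÷ 71.844 g/mol = 0.13348 mol, giving 0.13348 Fe and 0.13348 O.
24.92 wt% CaO ÷ 56.077 g/mol = 0.44439 mol, giving 0.44439 Ca and 0.44439 O.
52.76 wt% SiO2 ÷ 60.083 g/mol = 0.87812 mol, giving 0.87812 Si and 1.75624 O.
Oxygen sums to 2.64599; scaling by 6/2.64599 = 2.26758 puts the formula on 6 O.
Ca: 0.44439 × 2.26758 = 1.008 atoms per formula unit.

1.008 Ca apfu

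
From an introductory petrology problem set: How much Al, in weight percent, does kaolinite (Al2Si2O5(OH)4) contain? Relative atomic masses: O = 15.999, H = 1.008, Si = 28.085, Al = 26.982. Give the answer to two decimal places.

Molar mass of Al2Si2O5(OH)4: 2·26.982 + 2·28.085 + 9·15.999 + 4·1.008 = 258.157 g/mol.
Mass of Al per formula unit: 2 × 26.982 = 53.964 g.
Weight fraction Al = 53.964 / 258.157 = 0.2090.

20.90 weight percent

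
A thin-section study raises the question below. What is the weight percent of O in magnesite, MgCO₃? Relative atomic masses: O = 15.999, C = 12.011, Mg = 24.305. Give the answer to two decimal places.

56.93 weight percent

Formula mass = 1*24.305 + 1*12.011 + 3*15.999 = 84.313 g/mol, of which 47.997 g is O.
So O makes up 47.997/84.313 = 0.5693 of the mass, i.e. 56.93%.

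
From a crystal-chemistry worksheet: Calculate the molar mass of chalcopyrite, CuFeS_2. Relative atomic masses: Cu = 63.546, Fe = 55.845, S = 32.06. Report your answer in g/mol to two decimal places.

Cu: 1 × 63.546 = 63.5460
Fe: 1 × 55.845 = 55.8450
S: 2 × 32.06 = 64.1200
Summing the contributions gives the formula mass.

183.51 g/mol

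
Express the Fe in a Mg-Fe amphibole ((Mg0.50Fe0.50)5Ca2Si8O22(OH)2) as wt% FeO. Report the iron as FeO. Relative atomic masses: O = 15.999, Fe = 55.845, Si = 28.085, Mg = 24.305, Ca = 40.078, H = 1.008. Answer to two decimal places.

Formula mass = 891.203 g/mol.
2.50 Fe → 2.5000 mol FeO per formula unit; M(FeO) = 71.844, so FeO mass = 179.610 g.
179.610/891.203 × 100 = 20.15 wt%.

20.15 wt%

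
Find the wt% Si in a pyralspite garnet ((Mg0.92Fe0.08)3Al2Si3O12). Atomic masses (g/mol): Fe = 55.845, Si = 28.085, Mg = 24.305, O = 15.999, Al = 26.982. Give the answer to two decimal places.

20.52 weight percent

Molar mass of (Mg0.92Fe0.08)3Al2Si3O12: 2.76×24.305 + 0.24×55.845 + 2×26.982 + 3×28.085 + 12×15.999 = 410.692 g/mol.
Mass of Si per formula unit: 3 × 28.085 = 84.255 g.
Weight fraction Si = 84.255 / 410.692 = 0.2052.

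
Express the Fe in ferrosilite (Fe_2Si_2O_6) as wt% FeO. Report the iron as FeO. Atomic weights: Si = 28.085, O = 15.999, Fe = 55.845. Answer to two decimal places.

Formula mass = 263.854 g/mol.
2 Fe → 2.0000 mol FeO per formula unit; M(FeO) = 71.844, so FeO mass = 143.688 g.
143.688/263.854 × 100 = 54.46 wt%.

54.46 wt%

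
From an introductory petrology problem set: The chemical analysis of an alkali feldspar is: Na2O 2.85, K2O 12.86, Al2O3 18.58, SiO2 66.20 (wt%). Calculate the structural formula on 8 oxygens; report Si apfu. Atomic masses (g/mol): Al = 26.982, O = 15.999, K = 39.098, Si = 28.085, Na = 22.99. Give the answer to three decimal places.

3.005 Si apfu

Na2O: 2.85/61.979 = 0.04598 mol → 0.09196 mol Na, 0.04598 mol O.
K2O: 12.86/94.195 = 0.13653 mol → 0.27306 mol K, 0.13653 mol O.
Al2O3: 18.58/101.961 = 0.18223 mol → 0.36446 mol Al, 0.54669 mol O.
SiO2: 66.20/60.083 = 1.10181 mol → 1.10181 mol Si, 2.20362 mol O.
Total oxygen = 2.93282 mol. Normalization factor = 8/2.93282 = 2.72775.
Si per 8 O = 1.10181 × 2.72775 = 3.005.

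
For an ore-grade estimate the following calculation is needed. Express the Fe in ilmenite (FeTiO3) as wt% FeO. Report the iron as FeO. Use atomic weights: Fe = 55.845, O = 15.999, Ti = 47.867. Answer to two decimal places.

47.36 wt%

Formula mass = 151.709 g/mol.
1 Fe → 1.0000 mol FeO per formula unit; M(FeO) = 71.844, so FeO mass = 71.844 g.
71.844/151.709 × 100 = 47.36 wt%.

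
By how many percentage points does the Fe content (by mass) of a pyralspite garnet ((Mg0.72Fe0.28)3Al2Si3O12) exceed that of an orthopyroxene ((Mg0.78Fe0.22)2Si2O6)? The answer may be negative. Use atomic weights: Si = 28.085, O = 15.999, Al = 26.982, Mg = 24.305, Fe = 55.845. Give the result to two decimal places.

-0.53 percentage points

First mineral: 46.910 g Fe in 429.616 g formula = 10.92 wt% Fe.
Second mineral: 24.572 g Fe in 214.652 g formula = 11.45 wt% Fe.
10.92% − 11.45% gives a difference of -0.53 percentage points.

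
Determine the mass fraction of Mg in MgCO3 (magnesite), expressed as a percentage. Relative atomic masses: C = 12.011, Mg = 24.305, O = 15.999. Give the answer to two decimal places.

28.83 mass %

M(MgCO3) = 84.313 g/mol.
Mg contributes 1 × 24.305 = 24.305 g per mole.
24.305/84.313 = 0.2883 → 28.83%.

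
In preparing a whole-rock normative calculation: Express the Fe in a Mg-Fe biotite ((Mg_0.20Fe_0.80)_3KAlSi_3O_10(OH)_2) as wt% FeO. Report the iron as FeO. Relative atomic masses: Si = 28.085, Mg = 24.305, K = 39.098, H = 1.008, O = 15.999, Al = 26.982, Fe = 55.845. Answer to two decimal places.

M((Mg_0.20Fe_0.80)_3KAlSi_3O_10(OH)_2) = 492.950 g/mol; M(FeO) = 71.844 g/mol.
Moles FeO per formula unit = 2.40 Fe ÷ 1 = 2.4000.
FeO fraction = (2.4000 × 71.844) / 492.950 = 172.426/492.950 = 0.3498.

34.98 wt%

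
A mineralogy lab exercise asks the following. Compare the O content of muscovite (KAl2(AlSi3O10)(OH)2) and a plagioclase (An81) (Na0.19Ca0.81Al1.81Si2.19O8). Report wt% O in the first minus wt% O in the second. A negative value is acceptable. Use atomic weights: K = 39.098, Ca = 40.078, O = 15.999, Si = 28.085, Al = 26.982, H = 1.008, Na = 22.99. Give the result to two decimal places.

O in KAl2(AlSi3O10)(OH)2: molar mass 398.303 g/mol; 12×15.999 = 191.988 g → 48.20 wt%.
O in Na0.19Ca0.81Al1.81Si2.19O8: molar mass 275.167 g/mol; 8×15.999 = 127.992 g → 46.51 wt%.
Difference = 48.20 − 46.51 = 1.69 percentage points.

1.69 percentage points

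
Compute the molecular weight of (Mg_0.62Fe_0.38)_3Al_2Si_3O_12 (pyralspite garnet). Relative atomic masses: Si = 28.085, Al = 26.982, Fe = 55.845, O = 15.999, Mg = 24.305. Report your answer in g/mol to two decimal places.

439.08 g/mol

The formula mass is the sum 1.86*24.305 + 1.14*55.845 + 2*26.982 + 3*28.085 + 12*15.999.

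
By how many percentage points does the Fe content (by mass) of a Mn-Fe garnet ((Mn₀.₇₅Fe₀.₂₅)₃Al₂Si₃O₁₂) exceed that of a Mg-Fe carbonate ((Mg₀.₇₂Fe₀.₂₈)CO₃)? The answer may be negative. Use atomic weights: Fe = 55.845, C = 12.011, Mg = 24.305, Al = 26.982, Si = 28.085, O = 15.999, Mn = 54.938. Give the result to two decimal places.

-8.34 percentage points

Fe in (Mn₀.₇₅Fe₀.₂₅)₃Al₂Si₃O₁₂: molar mass 495.701 g/mol; 0.75×55.845 = 41.884 g → 8.45 wt%.
Fe in (Mg₀.₇₂Fe₀.₂₈)CO₃: molar mass 93.144 g/mol; 0.28×55.845 = 15.637 g → 16.79 wt%.
Difference = 8.45 − 16.79 = -8.34 percentage points.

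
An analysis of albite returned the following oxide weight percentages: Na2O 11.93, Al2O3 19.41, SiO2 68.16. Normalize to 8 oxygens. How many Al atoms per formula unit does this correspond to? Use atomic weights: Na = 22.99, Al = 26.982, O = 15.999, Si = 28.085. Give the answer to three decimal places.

1.004 Al apfu

11.93 wt% Na2O ÷ 61.979 g/mol = 0.19248 mol, giving 0.38496 Na and 0.19248 O.
19.41 wt% Al2O3 ÷ 101.961 g/mol = 0.19037 mol, giving 0.38074 Al and 0.57111 O.
68.16 wt% SiO2 ÷ 60.083 g/mol = 1.13443 mol, giving 1.13443 Si and 2.26886 O.
Oxygen sums to 3.03245; scaling by 8/3.03245 = 2.63813 puts the formula on 8 O.
Al: 0.38074 × 2.63813 = 1.004 atoms per formula unit.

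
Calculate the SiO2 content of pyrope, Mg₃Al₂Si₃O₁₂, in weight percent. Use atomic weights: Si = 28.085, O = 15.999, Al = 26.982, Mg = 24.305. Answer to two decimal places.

44.71 wt%

Molar mass of Mg₃Al₂Si₃O₁₂ = 3×24.305 + 2×26.982 + 3×28.085 + 12×15.999 = 403.122 g/mol.
Each formula unit contains 3 Si, equivalent to 3/1 = 3.0000 mol SiO2.
M(SiO2) = 1×28.085 + 2×15.999 = 60.083 g/mol.
Mass of SiO2 per formula unit = 3.0000 × 60.083 = 180.249 g.
SiO2 wt% = 180.249 / 403.122 × 100 = 44.71%.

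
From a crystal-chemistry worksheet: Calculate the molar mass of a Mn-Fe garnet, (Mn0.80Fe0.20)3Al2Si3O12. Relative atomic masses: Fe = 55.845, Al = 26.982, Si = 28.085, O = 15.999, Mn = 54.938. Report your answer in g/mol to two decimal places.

495.57 g/mol

Mn: 2.40 × 54.938 = 131.8512
Fe: 0.60 × 55.845 = 33.5070
Al: 2 × 26.982 = 53.9640
Si: 3 × 28.085 = 84.2550
O: 12 × 15.999 = 191.9880
Summing the contributions gives the formula mass.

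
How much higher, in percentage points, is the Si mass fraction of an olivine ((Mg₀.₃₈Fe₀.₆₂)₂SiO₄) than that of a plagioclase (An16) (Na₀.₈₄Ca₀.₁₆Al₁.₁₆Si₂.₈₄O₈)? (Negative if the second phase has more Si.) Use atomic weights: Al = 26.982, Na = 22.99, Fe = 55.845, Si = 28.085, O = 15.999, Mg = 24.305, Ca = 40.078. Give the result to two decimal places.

-14.50 percentage points

First mineral: 28.085 g Si in 179.801 g formula = 15.62 wt% Si.
Second mineral: 79.761 g Si in 264.777 g formula = 30.12 wt% Si.
15.62% − 30.12% gives a difference of -14.50 percentage points.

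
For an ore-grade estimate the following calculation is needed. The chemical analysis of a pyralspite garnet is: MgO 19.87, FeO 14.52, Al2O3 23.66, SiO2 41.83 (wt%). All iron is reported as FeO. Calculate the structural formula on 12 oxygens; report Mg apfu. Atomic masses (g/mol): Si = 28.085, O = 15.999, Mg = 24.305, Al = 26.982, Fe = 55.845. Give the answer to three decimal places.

2.125 Mg apfu

MgO (M=40.304): mol = 0.49300; Mg = 0.49300, O = 0.49300.
FeO (M=71.844): mol = 0.20210; Fe = 0.20210, O = 0.20210.
Al2O3 (M=101.961): mol = 0.23205; Al = 0.46410, O = 0.69615.
SiO2 (M=60.083): mol = 0.69620; Si = 0.69620, O = 1.39240.
ΣO = 2.78365; factor = 12/ΣO = 4.31089.
Mg apfu = 0.49300 × 4.31089 = 2.125.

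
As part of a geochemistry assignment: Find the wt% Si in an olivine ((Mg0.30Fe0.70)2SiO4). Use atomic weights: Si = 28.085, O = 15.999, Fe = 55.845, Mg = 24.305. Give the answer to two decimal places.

15.19 weight percent

Formula mass = 0.60·24.305 + 1.40·55.845 + 1·28.085 + 4·15.999 = 184.847 g/mol, of which 28.085 g is Si.
So Si makes up 28.085/184.847 = 0.1519 of the mass, i.e. 15.19%.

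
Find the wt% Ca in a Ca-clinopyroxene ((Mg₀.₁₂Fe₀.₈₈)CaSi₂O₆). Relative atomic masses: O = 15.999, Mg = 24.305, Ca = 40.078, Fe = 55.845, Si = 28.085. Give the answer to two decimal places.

16.41 wt%

Molar mass of (Mg₀.₁₂Fe₀.₈₈)CaSi₂O₆: 0.12·24.305 + 0.88·55.845 + 1·40.078 + 2·28.085 + 6·15.999 = 244.302 g/mol.
Mass of Ca per formula unit: 1 × 40.078 = 40.078 g.
Weight fraction Ca = 40.078 / 244.302 = 0.1641.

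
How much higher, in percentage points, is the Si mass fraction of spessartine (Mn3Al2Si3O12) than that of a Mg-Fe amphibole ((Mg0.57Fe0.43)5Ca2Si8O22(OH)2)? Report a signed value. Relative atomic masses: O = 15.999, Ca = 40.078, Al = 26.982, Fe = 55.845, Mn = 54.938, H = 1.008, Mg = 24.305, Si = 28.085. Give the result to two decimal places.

M(Mn3Al2Si3O12) = 495.021 g/mol, so wt% Si = 84.255/495.021 × 100 = 17.02%.
M((Mg0.57Fe0.43)5Ca2Si8O22(OH)2) = 880.164 g/mol, so wt% Si = 224.680/880.164 × 100 = 25.53%.
17.02 − 25.53 = -8.51 pp.

-8.51 percentage points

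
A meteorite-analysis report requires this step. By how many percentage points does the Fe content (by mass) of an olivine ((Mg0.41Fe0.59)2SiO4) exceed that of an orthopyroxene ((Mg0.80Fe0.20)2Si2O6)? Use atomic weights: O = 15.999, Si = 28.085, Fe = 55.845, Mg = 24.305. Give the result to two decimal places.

26.57 percentage points

Fe in (Mg0.41Fe0.59)2SiO4: molar mass 177.908 g/mol; 1.18×55.845 = 65.897 g → 37.04 wt%.
Fe in (Mg0.80Fe0.20)2Si2O6: molar mass 213.390 g/mol; 0.40×55.845 = 22.338 g → 10.47 wt%.
Difference = 37.04 − 10.47 = 26.57 percentage points.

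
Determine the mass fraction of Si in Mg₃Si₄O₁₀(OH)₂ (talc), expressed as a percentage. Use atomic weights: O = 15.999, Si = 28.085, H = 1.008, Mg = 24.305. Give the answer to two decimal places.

M(Mg₃Si₄O₁₀(OH)₂) = 379.259 g/mol.
Si contributes 4 × 28.085 = 112.340 g per mole.
112.340/379.259 = 0.2962 → 29.62%.

29.62 wt%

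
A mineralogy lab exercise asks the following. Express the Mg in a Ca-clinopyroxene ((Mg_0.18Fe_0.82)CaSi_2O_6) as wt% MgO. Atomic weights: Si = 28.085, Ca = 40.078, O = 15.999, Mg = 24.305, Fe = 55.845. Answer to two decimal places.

2.99 wt%

M((Mg_0.18Fe_0.82)CaSi_2O_6) = 242.410 g/mol; M(MgO) = 40.304 g/mol.
Moles MgO per formula unit = 0.18 Mg ÷ 1 = 0.1800.
MgO fraction = (0.1800 × 40.304) / 242.410 = 7.255/242.410 = 0.0299.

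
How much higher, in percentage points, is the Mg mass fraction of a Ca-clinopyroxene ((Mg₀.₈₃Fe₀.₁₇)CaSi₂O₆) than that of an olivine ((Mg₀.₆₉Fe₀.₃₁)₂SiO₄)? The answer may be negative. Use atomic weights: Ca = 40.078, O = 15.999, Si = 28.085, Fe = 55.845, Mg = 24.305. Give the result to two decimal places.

Mg in (Mg₀.₈₃Fe₀.₁₇)CaSi₂O₆: molar mass 221.909 g/mol; 0.83×24.305 = 20.173 g → 9.09 wt%.
Mg in (Mg₀.₆₉Fe₀.₃₁)₂SiO₄: molar mass 160.246 g/mol; 1.38×24.305 = 33.541 g → 20.93 wt%.
Difference = 9.09 − 20.93 = -11.84 percentage points.

-11.84 percentage points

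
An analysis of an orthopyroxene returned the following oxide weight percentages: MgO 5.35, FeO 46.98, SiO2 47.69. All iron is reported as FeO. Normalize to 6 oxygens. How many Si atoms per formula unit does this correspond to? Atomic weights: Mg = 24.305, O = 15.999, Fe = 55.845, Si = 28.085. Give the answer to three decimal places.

2.006 Si apfu

5.35 wt% MgO ÷ 40.304 g/mol = 0.13274 mol, giving 0.13274 Mg and 0.13274 O.
46.98 wt% FeO ÷ 71.844 g/mol = 0.65392 mol, giving 0.65392 Fe and 0.65392 O.
47.69 wt% SiO2 ÷ 60.083 g/mol = 0.79374 mol, giving 0.79374 Si and 1.58748 O.
Oxygen sums to 2.37414; scaling by 6/2.37414 = 2.52723 puts the formula on 6 O.
Si: 0.79374 × 2.52723 = 2.006 atoms per formula unit.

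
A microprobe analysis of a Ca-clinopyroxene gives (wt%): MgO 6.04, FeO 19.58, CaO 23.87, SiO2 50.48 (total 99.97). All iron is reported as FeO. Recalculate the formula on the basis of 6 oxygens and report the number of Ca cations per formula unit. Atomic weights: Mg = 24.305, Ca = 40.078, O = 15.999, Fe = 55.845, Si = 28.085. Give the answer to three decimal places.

1.010 Ca apfu

MgO (M=40.304): mol = 0.14986; Mg = 0.14986, O = 0.14986.
FeO (M=71.844): mol = 0.27253; Fe = 0.27253, O = 0.27253.
CaO (M=56.077): mol = 0.42566; Ca = 0.42566, O = 0.42566.
SiO2 (M=60.083): mol = 0.84017; Si = 0.84017, O = 1.68034.
ΣO = 2.52839; factor = 6/ΣO = 2.37305.
Ca apfu = 0.42566 × 2.37305 = 1.010.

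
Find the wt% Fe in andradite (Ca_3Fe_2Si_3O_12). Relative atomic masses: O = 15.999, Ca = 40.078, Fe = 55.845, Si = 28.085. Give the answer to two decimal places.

21.98 mass %

Molar mass of Ca_3Fe_2Si_3O_12: 3*40.078 + 2*55.845 + 3*28.085 + 12*15.999 = 508.167 g/mol.
Mass of Fe per formula unit: 2 × 55.845 = 111.690 g.
Weight fraction Fe = 111.690 / 508.167 = 0.2198.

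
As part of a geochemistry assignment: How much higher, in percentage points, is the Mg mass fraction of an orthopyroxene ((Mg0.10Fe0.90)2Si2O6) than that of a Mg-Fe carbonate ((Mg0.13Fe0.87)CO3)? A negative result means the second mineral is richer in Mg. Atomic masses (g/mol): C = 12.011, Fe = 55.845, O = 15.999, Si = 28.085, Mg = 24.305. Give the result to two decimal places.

-0.94 percentage points

First mineral: 4.861 g Mg in 257.546 g formula = 1.89 wt% Mg.
Second mineral: 3.160 g Mg in 111.753 g formula = 2.83 wt% Mg.
1.89% − 2.83% gives a difference of -0.94 percentage points.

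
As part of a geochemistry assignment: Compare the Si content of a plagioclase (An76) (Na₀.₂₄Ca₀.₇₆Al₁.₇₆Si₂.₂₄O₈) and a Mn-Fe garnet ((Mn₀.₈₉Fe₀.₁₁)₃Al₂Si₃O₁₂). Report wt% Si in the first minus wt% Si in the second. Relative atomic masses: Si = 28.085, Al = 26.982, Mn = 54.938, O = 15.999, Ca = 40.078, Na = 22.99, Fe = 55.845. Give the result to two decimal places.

M(Na₀.₂₄Ca₀.₇₆Al₁.₇₆Si₂.₂₄O₈) = 274.368 g/mol, so wt% Si = 62.910/274.368 × 100 = 22.93%.
M((Mn₀.₈₉Fe₀.₁₁)₃Al₂Si₃O₁₂) = 495.320 g/mol, so wt% Si = 84.255/495.320 × 100 = 17.01%.
22.93 − 17.01 = 5.92 pp.

5.92 percentage points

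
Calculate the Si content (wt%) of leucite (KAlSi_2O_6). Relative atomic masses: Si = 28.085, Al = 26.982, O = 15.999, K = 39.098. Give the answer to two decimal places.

Formula mass = 1*39.098 + 1*26.982 + 2*28.085 + 6*15.999 = 218.244 g/mol, of which 56.170 g is Si.
So Si makes up 56.170/218.244 = 0.2574 of the mass, i.e. 25.74%.

25.74 wt%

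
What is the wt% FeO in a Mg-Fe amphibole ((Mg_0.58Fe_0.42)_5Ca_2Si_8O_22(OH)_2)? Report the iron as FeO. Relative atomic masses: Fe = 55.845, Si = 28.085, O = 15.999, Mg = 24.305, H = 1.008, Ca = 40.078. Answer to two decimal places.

17.17 wt%

Molar mass of (Mg_0.58Fe_0.42)_5Ca_2Si_8O_22(OH)_2 = 2.90*24.305 + 2.10*55.845 + 2*40.078 + 8*28.085 + 24*15.999 + 2*1.008 = 878.587 g/mol.
Each formula unit contains 2.10 Fe, equivalent to 2.10/1 = 2.1000 mol FeO.
M(FeO) = 1×55.845 + 1×15.999 = 71.844 g/mol.
Mass of FeO per formula unit = 2.1000 × 71.844 = 150.872 g.
FeO wt% = 150.872 / 878.587 × 100 = 17.17%.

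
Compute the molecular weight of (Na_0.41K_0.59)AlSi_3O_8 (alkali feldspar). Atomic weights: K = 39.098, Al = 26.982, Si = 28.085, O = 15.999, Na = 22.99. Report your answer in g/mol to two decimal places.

The formula mass is the sum 0.41×22.99 + 0.59×39.098 + 1×26.982 + 3×28.085 + 8×15.999.

271.72 g/mol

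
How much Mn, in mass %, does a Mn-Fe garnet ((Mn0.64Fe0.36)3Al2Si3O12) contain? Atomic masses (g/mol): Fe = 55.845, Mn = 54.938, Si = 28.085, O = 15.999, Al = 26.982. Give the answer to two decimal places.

21.27 mass %

M((Mn0.64Fe0.36)3Al2Si3O12) = 496.001 g/mol.
Mn contributes 1.92 × 54.938 = 105.481 g per mole.
105.481/496.001 = 0.2127 → 21.27%.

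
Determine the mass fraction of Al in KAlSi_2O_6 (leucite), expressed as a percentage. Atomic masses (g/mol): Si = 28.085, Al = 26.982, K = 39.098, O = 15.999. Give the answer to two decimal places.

M(KAlSi_2O_6) = 218.244 g/mol.
Al contributes 1 × 26.982 = 26.982 g per mole.
26.982/218.244 = 0.1236 → 12.36%.

12.36 weight percent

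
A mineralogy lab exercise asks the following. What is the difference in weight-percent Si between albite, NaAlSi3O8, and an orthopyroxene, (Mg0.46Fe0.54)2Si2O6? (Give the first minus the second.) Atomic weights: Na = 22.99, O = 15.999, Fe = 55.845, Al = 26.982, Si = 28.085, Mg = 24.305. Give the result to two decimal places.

8.21 percentage points

First mineral: 84.255 g Si in 262.219 g formula = 32.13 wt% Si.
Second mineral: 56.170 g Si in 234.837 g formula = 23.92 wt% Si.
32.13% − 23.92% gives a difference of 8.21 percentage points.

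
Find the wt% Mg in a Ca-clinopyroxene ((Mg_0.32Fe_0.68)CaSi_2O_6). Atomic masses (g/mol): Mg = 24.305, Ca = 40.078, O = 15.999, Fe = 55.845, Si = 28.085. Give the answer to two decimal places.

3.27 weight percent

M((Mg_0.32Fe_0.68)CaSi_2O_6) = 237.994 g/mol.
Mg contributes 0.32 × 24.305 = 7.778 g per mole.
7.778/237.994 = 0.0327 → 3.27%.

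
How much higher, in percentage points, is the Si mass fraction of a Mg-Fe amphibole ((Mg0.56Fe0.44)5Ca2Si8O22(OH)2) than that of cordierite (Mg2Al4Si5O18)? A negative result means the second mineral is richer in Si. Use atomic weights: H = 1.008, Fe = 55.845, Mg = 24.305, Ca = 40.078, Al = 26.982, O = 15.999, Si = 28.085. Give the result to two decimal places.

1.47 percentage points

M((Mg0.56Fe0.44)5Ca2Si8O22(OH)2) = 881.741 g/mol, so wt% Si = 224.680/881.741 × 100 = 25.48%.
M(Mg2Al4Si5O18) = 584.945 g/mol, so wt% Si = 140.425/584.945 × 100 = 24.01%.
25.48 − 24.01 = 1.47 pp.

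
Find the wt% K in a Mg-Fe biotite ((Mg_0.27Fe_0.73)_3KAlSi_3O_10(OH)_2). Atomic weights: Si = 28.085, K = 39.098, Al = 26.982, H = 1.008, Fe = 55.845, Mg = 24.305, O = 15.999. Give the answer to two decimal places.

8.04 weight percent

M((Mg_0.27Fe_0.73)_3KAlSi_3O_10(OH)_2) = 486.327 g/mol.
K contributes 1 × 39.098 = 39.098 g per mole.
39.098/486.327 = 0.0804 → 8.04%.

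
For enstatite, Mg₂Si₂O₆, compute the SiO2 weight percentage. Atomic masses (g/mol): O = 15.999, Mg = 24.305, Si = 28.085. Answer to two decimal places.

M(Mg₂Si₂O₆) = 200.774 g/mol; M(SiO2) = 60.083 g/mol.
Moles SiO2 per formula unit = 2 Si ÷ 1 = 2.0000.
SiO2 fraction = (2.0000 × 60.083) / 200.774 = 120.166/200.774 = 0.5985.

59.85 wt%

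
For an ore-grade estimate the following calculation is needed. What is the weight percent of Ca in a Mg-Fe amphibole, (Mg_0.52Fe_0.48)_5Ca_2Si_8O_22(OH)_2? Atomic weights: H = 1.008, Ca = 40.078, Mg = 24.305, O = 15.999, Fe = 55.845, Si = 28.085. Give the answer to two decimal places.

9.03 mass %

M((Mg_0.52Fe_0.48)_5Ca_2Si_8O_22(OH)_2) = 888.049 g/mol.
Ca contributes 2 × 40.078 = 80.156 g per mole.
80.156/888.049 = 0.0903 → 9.03%.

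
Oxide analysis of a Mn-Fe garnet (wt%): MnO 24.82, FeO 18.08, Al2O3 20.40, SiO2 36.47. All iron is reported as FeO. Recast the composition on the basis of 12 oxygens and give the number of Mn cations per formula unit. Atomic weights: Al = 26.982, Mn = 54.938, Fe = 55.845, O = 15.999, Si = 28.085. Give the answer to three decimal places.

MnO (M=70.937): mol = 0.34989; Mn = 0.34989, O = 0.34989.
FeO (M=71.844): mol = 0.25166; Fe = 0.25166, O = 0.25166.
Al2O3 (M=101.961): mol = 0.20008; Al = 0.40016, O = 0.60024.
SiO2 (M=60.083): mol = 0.60699; Si = 0.60699, O = 1.21398.
ΣO = 2.41577; factor = 12/ΣO = 4.96736.
Mn apfu = 0.34989 × 4.96736 = 1.738.

1.738 Mn apfu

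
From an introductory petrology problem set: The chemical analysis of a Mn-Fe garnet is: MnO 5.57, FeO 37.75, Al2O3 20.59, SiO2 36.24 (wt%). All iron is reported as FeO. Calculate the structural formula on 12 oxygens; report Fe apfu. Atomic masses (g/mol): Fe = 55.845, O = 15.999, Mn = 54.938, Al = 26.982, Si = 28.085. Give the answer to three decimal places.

MnO: 5.57/70.937 = 0.07852 mol → 0.07852 mol Mn, 0.07852 mol O.
FeO: 37.75/71.844 = 0.52544 mol → 0.52544 mol Fe, 0.52544 mol O.
Al2O3: 20.59/101.961 = 0.20194 mol → 0.40388 mol Al, 0.60582 mol O.
SiO2: 36.24/60.083 = 0.60317 mol → 0.60317 mol Si, 1.20634 mol O.
Total oxygen = 2.41612 mol. Normalization factor = 12/2.41612 = 4.96664.
Fe per 12 O = 0.52544 × 4.96664 = 2.610.

2.610 Fe apfu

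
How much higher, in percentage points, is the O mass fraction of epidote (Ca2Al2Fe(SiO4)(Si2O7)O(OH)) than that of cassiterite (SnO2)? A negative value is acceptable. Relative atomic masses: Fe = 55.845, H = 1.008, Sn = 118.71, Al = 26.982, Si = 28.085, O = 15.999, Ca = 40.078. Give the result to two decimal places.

21.81 percentage points

O in Ca2Al2Fe(SiO4)(Si2O7)O(OH): molar mass 483.215 g/mol; 13×15.999 = 207.987 g → 43.04 wt%.
O in SnO2: molar mass 150.708 g/mol; 2×15.999 = 31.998 g → 21.23 wt%.
Difference = 43.04 − 21.23 = 21.81 percentage points.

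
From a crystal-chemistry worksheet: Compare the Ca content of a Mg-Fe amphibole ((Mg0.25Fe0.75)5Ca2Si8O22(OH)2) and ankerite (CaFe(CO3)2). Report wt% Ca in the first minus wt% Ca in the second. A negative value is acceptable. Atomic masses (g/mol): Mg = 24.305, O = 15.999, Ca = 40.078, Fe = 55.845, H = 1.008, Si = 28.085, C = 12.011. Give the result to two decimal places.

First mineral: 80.156 g Ca in 930.628 g formula = 8.61 wt% Ca.
Second mineral: 40.078 g Ca in 215.939 g formula = 18.56 wt% Ca.
8.61% − 18.56% gives a difference of -9.95 percentage points.

-9.95 percentage points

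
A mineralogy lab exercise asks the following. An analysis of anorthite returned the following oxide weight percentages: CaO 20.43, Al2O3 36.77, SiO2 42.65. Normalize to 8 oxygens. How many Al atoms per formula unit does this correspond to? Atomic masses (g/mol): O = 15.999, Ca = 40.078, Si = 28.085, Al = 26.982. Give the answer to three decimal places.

20.43 wt% CaO ÷ 56.077 g/mol = 0.36432 mol, giving 0.36432 Ca and 0.36432 O.
36.77 wt% Al2O3 ÷ 101.961 g/mol = 0.36063 mol, giving 0.72126 Al and 1.08189 O.
42.65 wt% SiO2 ÷ 60.083 g/mol = 0.70985 mol, giving 0.70985 Si and 1.41970 O.
Oxygen sums to 2.86591; scaling by 8/2.86591 = 2.79143 puts the formula on 8 O.
Al: 0.72126 × 2.79143 = 2.013 atoms per formula unit.

2.013 Al apfu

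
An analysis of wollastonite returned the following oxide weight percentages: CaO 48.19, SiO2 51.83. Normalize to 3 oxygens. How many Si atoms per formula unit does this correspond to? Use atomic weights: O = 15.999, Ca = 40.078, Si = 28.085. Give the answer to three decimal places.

1.001 Si apfu

48.19 wt% CaO ÷ 56.077 g/mol = 0.85935 mol, giving 0.85935 Ca and 0.85935 O.
51.83 wt% SiO2 ÷ 60.083 g/mol = 0.86264 mol, giving 0.86264 Si and 1.72528 O.
Oxygen sums to 2.58463; scaling by 3/2.58463 = 1.16071 puts the formula on 3 O.
Si: 0.86264 × 1.16071 = 1.001 atoms per formula unit.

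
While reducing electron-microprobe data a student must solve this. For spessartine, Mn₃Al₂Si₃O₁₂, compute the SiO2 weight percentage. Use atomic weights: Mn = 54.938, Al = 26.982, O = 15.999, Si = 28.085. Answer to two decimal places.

M(Mn₃Al₂Si₃O₁₂) = 495.021 g/mol; M(SiO2) = 60.083 g/mol.
Moles SiO2 per formula unit = 3 Si ÷ 1 = 3.0000.
SiO2 fraction = (3.0000 × 60.083) / 495.021 = 180.249/495.021 = 0.3641.

36.41 wt%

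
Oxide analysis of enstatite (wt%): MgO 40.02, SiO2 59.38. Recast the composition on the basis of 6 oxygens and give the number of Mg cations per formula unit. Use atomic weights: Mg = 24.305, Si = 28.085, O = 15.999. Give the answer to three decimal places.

2.006 Mg apfu

MgO: 40.02/40.304 = 0.99295 mol → 0.99295 mol Mg, 0.99295 mol O.
SiO2: 59.38/60.083 = 0.98830 mol → 0.98830 mol Si, 1.97660 mol O.
Total oxygen = 2.96955 mol. Normalization factor = 6/2.96955 = 2.02051.
Mg per 6 O = 0.99295 × 2.02051 = 2.006.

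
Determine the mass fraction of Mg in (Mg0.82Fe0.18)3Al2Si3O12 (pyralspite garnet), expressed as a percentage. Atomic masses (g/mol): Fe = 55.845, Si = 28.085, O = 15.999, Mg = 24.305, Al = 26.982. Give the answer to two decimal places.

14.23 wt%

Molar mass of (Mg0.82Fe0.18)3Al2Si3O12: 2.46·24.305 + 0.54·55.845 + 2·26.982 + 3·28.085 + 12·15.999 = 420.154 g/mol.
Mass of Mg per formula unit: 2.46 × 24.305 = 59.790 g.
Weight fraction Mg = 59.790 / 420.154 = 0.1423.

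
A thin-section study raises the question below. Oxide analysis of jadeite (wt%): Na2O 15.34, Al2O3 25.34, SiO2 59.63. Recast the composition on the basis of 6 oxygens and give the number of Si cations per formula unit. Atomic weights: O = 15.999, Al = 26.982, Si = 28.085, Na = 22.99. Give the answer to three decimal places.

2.000 Si apfu

15.34 wt% Na2O ÷ 61.979 g/mol = 0.24750 mol, giving 0.49500 Na and 0.24750 O.
25.34 wt% Al2O3 ÷ 101.961 g/mol = 0.24853 mol, giving 0.49706 Al and 0.74559 O.
59.63 wt% SiO2 ÷ 60.083 g/mol = 0.99246 mol, giving 0.99246 Si and 1.98492 O.
Oxygen sums to 2.97801; scaling by 6/2.97801 = 2.01477 puts the formula on 6 O.
Si: 0.99246 × 2.01477 = 2.000 atoms per formula unit.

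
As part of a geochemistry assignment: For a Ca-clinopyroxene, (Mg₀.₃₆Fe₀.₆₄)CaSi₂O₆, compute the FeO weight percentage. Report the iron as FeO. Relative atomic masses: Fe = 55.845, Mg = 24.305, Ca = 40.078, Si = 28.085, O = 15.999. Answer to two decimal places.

19.42 wt%

M((Mg₀.₃₆Fe₀.₆₄)CaSi₂O₆) = 236.733 g/mol; M(FeO) = 71.844 g/mol.
Moles FeO per formula unit = 0.64 Fe ÷ 1 = 0.6400.
FeO fraction = (0.6400 × 71.844) / 236.733 = 45.980/236.733 = 0.1942.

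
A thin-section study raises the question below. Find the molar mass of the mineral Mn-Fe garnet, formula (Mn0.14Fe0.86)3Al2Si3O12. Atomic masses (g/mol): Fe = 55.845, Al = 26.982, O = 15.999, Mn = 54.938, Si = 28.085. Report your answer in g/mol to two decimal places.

M = 0.42*54.938 + 2.58*55.845 + 2*26.982 + 3*28.085 + 12*15.999

497.36 g/mol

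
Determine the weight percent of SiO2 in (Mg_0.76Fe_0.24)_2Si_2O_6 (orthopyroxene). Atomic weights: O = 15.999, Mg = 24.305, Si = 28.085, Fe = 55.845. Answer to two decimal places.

55.65 wt%

Molar mass of (Mg_0.76Fe_0.24)_2Si_2O_6 = 1.52*24.305 + 0.48*55.845 + 2*28.085 + 6*15.999 = 215.913 g/mol.
Each formula unit contains 2 Si, equivalent to 2/1 = 2.0000 mol SiO2.
M(SiO2) = 1×28.085 + 2×15.999 = 60.083 g/mol.
Mass of SiO2 per formula unit = 2.0000 × 60.083 = 120.166 g.
SiO2 wt% = 120.166 / 215.913 × 100 = 55.65%.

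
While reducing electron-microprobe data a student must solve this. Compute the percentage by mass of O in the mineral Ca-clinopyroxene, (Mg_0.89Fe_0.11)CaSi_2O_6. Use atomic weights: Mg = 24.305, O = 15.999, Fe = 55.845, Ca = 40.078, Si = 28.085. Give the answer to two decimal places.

Formula mass = 0.89*24.305 + 0.11*55.845 + 1*40.078 + 2*28.085 + 6*15.999 = 220.016 g/mol, of which 95.994 g is O.
So O makes up 95.994/220.016 = 0.4363 of the mass, i.e. 43.63%.

43.63 weight percent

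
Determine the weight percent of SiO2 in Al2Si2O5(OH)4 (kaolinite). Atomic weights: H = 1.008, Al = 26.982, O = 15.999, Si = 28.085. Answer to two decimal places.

46.55 wt%

M(Al2Si2O5(OH)4) = 258.157 g/mol; M(SiO2) = 60.083 g/mol.
Moles SiO2 per formula unit = 2 Si ÷ 1 = 2.0000.
SiO2 fraction = (2.0000 × 60.083) / 258.157 = 120.166/258.157 = 0.4655.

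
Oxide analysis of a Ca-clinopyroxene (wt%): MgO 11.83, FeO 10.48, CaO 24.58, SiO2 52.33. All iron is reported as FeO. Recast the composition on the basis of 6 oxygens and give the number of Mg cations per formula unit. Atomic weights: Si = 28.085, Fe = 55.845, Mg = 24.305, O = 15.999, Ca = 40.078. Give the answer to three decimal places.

0.672 Mg apfu

11.83 wt% MgO ÷ 40.304 g/mol = 0.29352 mol, giving 0.29352 Mg and 0.29352 O.
10.48 wt% FeO ÷ 71.844 g/mol = 0.14587 mol, giving 0.14587 Fe and 0.14587 O.
24.58 wt% CaO ÷ 56.077 g/mol = 0.43833 mol, giving 0.43833 Ca and 0.43833 O.
52.33 wt% SiO2 ÷ 60.083 g/mol = 0.87096 mol, giving 0.87096 Si and 1.74192 O.
Oxygen sums to 2.61964; scaling by 6/2.61964 = 2.29039 puts the formula on 6 O.
Mg: 0.29352 × 2.29039 = 0.672 atoms per formula unit.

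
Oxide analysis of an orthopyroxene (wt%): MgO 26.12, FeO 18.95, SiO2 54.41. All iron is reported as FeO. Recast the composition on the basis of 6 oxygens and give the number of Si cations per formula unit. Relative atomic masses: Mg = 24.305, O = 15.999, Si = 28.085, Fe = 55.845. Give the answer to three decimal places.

1.995 Si apfu

MgO (M=40.304): mol = 0.64807; Mg = 0.64807, O = 0.64807.
FeO (M=71.844): mol = 0.26377; Fe = 0.26377, O = 0.26377.
SiO2 (M=60.083): mol = 0.90558; Si = 0.90558, O = 1.81116.
ΣO = 2.72300; factor = 6/ΣO = 2.20345.
Si apfu = 0.90558 × 2.20345 = 1.995.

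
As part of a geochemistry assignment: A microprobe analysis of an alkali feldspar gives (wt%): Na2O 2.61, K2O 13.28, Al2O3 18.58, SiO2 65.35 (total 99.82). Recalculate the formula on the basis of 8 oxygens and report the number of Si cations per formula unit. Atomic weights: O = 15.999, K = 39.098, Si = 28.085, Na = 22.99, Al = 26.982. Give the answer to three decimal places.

2.61 wt% Na2O ÷ 61.979 g/mol = 0.04211 mol, giving 0.08422 Na and 0.04211 O.
13.28 wt% K2O ÷ 94.195 g/mol = 0.14098 mol, giving 0.28196 K and 0.14098 O.
18.58 wt% Al2O3 ÷ 101.961 g/mol = 0.18223 mol, giving 0.36446 Al and 0.54669 O.
65.35 wt% SiO2 ÷ 60.083 g/mol = 1.08766 mol, giving 1.08766 Si and 2.17532 O.
Oxygen sums to 2.90510; scaling by 8/2.90510 = 2.75378 puts the formula on 8 O.
Si: 1.08766 × 2.75378 = 2.995 atoms per formula unit.

2.995 Si apfu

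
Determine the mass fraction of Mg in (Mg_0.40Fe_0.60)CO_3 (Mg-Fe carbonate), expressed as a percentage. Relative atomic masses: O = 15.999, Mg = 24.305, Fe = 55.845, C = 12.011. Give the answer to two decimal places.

Formula mass = 0.40*24.305 + 0.60*55.845 + 1*12.011 + 3*15.999 = 103.237 g/mol, of which 9.722 g is Mg.
So Mg makes up 9.722/103.237 = 0.0942 of the mass, i.e. 9.42%.

9.42 wt%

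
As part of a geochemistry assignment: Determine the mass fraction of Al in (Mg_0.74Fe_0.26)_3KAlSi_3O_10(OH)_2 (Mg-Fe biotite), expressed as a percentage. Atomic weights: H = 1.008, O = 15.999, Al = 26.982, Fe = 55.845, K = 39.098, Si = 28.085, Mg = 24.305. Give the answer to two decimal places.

M((Mg_0.74Fe_0.26)_3KAlSi_3O_10(OH)_2) = 441.855 g/mol.
Al contributes 1 × 26.982 = 26.982 g per mole.
26.982/441.855 = 0.0611 → 6.11%.

6.11 weight percent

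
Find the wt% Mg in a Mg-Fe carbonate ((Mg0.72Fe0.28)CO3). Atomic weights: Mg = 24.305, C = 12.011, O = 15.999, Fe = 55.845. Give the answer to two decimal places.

M((Mg0.72Fe0.28)CO3) = 93.144 g/mol.
Mg contributes 0.72 × 24.305 = 17.500 g per mole.
17.500/93.144 = 0.1879 → 18.79%.

18.79 wt%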